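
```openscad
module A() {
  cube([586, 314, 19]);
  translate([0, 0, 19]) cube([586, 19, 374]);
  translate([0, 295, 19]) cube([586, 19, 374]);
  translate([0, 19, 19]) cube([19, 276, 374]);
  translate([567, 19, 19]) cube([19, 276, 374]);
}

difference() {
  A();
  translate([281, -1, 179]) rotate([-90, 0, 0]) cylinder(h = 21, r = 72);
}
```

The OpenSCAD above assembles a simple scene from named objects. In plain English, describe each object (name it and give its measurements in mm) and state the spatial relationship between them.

A is an open-topped rectangular box: outside dimensions 586×314×393 mm, with a uniform wall and base thickness of 19 mm. The base is a full 586×314 slab on the floor; four walls sit on top of the base. The front and back walls (the −y and +y sides) span the full width; the two side walls fit between them.

The open box has a circular hole of radius 72 mm through its front wall, centred at (x = 281, z = 179).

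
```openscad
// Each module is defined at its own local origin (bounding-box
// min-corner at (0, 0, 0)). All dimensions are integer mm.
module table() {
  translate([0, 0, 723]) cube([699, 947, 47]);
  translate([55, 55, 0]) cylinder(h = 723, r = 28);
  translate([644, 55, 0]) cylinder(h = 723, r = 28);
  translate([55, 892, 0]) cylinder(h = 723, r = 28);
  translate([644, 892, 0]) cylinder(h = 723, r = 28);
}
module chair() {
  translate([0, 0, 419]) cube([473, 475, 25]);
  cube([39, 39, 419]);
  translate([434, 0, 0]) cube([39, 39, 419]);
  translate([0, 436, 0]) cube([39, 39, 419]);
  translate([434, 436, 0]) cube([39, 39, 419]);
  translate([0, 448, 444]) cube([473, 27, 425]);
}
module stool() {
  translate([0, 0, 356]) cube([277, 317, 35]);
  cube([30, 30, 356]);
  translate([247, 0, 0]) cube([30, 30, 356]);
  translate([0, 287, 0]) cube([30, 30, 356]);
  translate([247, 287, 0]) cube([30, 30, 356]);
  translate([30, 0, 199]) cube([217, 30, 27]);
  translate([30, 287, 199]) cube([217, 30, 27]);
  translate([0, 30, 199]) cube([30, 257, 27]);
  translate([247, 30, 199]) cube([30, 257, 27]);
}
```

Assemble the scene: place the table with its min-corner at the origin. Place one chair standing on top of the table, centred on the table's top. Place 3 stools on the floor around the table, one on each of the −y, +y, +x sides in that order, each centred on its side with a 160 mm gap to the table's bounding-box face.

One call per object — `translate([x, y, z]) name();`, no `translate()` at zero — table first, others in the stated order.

table();
translate([113, 236, 770]) chair();
translate([211, -477, 0]) stool();
translate([211, 1107, 0]) stool();
translate([859, 315, 0]) stool();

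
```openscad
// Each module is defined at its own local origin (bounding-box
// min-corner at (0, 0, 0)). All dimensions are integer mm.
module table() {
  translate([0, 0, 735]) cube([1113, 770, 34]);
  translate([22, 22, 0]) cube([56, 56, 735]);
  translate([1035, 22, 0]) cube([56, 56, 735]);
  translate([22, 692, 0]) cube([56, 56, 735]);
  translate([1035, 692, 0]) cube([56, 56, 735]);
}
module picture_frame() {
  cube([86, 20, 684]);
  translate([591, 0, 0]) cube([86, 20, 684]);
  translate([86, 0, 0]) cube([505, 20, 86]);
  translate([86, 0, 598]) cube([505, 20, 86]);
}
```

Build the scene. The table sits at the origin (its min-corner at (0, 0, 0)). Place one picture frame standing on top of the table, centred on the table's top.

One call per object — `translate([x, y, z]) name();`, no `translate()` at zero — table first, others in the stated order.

table();
translate([218, 375, 769]) picture_frame();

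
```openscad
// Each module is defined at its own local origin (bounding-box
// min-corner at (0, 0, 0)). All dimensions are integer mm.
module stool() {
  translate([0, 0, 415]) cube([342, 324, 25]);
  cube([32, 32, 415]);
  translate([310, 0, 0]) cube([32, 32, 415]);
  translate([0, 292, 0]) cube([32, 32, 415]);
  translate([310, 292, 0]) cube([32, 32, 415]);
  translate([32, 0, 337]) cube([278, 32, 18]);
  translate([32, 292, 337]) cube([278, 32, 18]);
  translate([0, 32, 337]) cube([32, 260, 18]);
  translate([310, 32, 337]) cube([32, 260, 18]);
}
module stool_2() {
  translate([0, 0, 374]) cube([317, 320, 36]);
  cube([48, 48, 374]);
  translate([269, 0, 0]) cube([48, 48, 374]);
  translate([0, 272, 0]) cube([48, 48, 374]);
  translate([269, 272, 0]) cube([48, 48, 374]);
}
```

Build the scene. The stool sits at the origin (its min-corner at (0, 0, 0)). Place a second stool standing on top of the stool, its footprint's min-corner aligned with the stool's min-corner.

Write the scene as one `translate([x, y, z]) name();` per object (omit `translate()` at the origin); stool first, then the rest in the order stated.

stool();
translate([0, 0, 440]) stool_2();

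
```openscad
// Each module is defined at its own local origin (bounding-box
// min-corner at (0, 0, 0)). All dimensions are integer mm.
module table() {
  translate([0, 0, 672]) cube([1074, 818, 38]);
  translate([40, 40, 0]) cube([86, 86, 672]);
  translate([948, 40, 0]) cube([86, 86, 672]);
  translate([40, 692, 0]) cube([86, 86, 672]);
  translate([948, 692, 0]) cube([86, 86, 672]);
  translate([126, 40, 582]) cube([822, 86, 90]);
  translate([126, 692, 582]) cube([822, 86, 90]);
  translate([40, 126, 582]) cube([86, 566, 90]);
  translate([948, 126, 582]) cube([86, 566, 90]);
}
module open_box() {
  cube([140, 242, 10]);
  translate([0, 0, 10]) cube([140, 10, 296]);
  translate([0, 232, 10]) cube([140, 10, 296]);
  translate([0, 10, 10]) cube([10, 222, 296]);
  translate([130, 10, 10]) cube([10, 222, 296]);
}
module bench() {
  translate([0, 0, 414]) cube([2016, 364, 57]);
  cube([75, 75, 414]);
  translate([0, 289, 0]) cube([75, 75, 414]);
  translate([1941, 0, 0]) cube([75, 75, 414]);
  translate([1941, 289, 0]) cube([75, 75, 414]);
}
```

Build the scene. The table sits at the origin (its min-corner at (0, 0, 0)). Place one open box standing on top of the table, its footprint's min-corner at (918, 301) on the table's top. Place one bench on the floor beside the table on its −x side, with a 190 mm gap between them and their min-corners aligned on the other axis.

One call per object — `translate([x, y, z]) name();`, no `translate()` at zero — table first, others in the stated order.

table();
translate([918, 301, 710]) open_box();
translate([-2206, 0, 0]) bench();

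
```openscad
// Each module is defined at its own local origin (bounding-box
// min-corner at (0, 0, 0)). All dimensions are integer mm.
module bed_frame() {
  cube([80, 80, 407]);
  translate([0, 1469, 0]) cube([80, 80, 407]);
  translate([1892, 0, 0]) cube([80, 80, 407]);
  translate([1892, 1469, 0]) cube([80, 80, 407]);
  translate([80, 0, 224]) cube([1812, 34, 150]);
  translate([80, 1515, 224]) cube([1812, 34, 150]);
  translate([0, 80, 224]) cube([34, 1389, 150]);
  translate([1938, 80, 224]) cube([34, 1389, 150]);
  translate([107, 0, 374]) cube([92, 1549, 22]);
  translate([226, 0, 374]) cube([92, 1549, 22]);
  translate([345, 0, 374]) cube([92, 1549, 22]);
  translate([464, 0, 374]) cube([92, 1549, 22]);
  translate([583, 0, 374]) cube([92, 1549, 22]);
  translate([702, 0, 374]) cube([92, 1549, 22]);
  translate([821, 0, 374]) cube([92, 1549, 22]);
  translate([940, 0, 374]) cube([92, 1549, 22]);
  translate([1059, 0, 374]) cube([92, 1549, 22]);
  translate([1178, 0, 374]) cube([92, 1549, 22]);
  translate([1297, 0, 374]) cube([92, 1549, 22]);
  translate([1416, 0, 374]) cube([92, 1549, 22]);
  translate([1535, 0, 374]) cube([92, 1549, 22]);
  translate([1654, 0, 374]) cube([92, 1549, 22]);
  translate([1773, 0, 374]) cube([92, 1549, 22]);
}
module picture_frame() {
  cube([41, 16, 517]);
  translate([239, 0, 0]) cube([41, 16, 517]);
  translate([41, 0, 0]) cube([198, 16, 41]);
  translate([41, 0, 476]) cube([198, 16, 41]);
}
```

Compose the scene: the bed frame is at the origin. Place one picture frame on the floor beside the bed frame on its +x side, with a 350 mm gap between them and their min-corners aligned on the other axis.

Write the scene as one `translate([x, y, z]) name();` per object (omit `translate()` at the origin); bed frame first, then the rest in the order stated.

bed_frame();
translate([2322, 0, 0]) picture_frame();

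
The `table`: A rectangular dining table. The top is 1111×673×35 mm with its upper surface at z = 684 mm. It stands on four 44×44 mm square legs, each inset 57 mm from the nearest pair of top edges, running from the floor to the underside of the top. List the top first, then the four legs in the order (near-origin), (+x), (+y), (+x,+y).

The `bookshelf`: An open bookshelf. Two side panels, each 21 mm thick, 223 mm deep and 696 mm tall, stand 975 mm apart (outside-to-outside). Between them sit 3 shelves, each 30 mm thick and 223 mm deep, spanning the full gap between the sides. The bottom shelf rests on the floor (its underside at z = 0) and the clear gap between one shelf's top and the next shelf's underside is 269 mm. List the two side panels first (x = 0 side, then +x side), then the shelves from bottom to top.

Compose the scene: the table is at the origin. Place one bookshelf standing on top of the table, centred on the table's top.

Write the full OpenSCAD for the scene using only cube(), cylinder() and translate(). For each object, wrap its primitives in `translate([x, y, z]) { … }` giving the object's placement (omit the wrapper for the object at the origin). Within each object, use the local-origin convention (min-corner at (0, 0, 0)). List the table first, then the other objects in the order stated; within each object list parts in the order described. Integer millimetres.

translate([0, 0, 649]) cube([1111, 673, 35]);
translate([57, 57, 0]) cube([44, 44, 649]);
translate([1010, 57, 0]) cube([44, 44, 649]);
translate([57, 572, 0]) cube([44, 44, 649]);
translate([1010, 572, 0]) cube([44, 44, 649]);
translate([68, 225, 684]) {
  cube([21, 223, 696]);
  translate([954, 0, 0]) cube([21, 223, 696]);
  translate([21, 0, 0]) cube([933, 223, 30]);
  translate([21, 0, 299]) cube([933, 223, 30]);
  translate([21, 0, 598]) cube([933, 223, 30]);
}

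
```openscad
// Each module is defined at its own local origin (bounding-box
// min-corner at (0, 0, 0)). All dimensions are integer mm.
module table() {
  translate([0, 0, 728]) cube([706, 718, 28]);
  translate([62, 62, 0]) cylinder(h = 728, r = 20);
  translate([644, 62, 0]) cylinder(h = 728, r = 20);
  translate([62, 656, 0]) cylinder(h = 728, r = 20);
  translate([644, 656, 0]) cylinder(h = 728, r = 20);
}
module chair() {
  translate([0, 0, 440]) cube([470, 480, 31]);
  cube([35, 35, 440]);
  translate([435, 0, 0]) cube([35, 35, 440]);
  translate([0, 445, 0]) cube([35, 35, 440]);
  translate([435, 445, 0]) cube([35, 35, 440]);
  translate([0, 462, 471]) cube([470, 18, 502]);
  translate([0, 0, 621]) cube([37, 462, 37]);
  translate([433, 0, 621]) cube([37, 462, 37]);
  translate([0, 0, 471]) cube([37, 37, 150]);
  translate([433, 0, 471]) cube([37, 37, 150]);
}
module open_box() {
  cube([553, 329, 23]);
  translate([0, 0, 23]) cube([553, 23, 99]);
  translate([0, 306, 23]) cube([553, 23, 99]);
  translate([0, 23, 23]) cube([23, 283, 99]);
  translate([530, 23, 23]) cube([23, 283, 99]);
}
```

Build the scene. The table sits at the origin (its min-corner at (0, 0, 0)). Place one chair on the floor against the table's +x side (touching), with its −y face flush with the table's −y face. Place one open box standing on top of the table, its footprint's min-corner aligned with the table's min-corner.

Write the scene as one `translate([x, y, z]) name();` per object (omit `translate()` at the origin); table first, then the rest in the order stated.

table();
translate([706, 0, 0]) chair();
translate([0, 0, 756]) open_box();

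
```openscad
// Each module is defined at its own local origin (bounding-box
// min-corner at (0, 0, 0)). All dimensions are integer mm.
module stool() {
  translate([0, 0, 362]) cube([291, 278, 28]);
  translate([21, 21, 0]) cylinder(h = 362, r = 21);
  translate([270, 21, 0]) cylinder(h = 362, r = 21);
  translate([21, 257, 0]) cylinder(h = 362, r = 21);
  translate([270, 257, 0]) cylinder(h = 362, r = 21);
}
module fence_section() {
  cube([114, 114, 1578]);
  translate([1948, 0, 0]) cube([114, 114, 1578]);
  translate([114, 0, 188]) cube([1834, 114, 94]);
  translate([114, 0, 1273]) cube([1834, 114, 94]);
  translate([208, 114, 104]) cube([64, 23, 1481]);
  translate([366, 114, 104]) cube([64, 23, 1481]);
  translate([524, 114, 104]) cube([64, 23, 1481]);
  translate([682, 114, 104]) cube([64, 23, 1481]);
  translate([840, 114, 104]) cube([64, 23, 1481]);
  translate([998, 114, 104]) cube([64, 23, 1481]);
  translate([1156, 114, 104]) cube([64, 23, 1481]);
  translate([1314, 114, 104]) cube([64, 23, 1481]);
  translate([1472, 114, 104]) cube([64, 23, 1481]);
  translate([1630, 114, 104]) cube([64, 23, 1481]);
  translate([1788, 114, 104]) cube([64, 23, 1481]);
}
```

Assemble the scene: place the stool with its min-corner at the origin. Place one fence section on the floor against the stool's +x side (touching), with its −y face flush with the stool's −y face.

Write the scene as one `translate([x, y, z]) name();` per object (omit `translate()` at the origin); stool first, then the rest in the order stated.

stool();
translate([291, 0, 0]) fence_section();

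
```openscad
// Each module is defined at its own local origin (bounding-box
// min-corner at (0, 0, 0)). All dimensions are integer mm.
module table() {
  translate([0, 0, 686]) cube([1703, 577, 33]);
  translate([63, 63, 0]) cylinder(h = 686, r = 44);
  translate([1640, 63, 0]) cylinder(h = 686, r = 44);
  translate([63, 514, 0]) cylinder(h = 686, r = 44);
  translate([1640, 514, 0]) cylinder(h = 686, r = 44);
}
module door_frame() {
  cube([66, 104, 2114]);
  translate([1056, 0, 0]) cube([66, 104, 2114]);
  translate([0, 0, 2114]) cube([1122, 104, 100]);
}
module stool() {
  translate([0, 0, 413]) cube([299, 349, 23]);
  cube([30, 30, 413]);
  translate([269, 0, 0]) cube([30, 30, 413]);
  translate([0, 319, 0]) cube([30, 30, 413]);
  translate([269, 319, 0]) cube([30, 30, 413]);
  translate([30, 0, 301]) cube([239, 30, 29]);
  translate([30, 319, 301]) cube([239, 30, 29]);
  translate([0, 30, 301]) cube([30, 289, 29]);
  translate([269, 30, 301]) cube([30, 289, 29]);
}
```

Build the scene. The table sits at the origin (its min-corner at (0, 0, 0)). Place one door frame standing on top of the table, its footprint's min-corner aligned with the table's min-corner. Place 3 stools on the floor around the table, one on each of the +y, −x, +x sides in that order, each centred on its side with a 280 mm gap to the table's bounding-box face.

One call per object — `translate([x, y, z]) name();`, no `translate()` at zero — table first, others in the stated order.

table();
translate([0, 0, 719]) door_frame();
translate([702, 857, 0]) stool();
translate([-579, 114, 0]) stool();
translate([1983, 114, 0]) stool();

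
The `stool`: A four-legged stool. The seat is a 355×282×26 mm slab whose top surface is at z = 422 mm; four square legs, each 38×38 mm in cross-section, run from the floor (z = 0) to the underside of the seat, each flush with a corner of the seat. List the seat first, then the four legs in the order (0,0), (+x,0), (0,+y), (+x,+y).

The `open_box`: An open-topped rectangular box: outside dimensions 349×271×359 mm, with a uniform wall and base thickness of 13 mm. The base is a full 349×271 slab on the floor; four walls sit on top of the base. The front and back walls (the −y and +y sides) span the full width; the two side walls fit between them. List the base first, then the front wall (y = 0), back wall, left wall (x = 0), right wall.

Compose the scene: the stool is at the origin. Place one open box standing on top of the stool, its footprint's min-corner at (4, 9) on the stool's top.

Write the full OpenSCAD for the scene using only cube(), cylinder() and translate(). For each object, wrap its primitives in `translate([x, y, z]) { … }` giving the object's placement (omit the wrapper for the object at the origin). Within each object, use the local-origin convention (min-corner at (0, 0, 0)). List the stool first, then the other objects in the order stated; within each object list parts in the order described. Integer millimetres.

translate([0, 0, 396]) cube([355, 282, 26]);
cube([38, 38, 396]);
translate([317, 0, 0]) cube([38, 38, 396]);
translate([0, 244, 0]) cube([38, 38, 396]);
translate([317, 244, 0]) cube([38, 38, 396]);
translate([4, 9, 422]) {
  cube([349, 271, 13]);
  translate([0, 0, 13]) cube([349, 13, 346]);
  translate([0, 258, 13]) cube([349, 13, 346]);
  translate([0, 13, 13]) cube([13, 245, 346]);
  translate([336, 13, 13]) cube([13, 245, 346]);
}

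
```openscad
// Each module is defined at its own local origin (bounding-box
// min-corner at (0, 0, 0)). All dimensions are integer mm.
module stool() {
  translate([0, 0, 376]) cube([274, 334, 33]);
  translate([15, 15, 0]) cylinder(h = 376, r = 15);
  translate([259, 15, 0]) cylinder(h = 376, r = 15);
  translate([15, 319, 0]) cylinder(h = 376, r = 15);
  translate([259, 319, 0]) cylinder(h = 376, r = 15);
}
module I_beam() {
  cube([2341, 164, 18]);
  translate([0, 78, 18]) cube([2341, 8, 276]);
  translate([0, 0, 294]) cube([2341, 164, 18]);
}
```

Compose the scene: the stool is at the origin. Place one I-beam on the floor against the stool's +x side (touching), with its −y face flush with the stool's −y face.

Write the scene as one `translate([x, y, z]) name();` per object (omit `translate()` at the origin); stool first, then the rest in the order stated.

stool();
translate([274, 0, 0]) I_beam();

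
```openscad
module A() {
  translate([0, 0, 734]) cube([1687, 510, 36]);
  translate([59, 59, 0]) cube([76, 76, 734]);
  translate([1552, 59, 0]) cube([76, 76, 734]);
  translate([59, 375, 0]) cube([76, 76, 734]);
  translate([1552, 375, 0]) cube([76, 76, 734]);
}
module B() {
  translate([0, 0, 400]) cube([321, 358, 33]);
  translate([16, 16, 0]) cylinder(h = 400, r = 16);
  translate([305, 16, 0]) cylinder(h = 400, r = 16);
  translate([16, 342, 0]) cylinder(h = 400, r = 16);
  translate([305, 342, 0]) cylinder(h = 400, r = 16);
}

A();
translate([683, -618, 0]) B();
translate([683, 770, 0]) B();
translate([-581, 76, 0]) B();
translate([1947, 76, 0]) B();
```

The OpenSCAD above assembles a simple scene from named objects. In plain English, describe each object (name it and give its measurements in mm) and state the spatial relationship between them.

A is a table: top 1687 mm (x) × 510 mm (y), 36 mm thick, upper face at z = 770 mm, on four 76×76 mm square legs, each inset 59 mm from the nearest pair of top edges, running from z = 0 to the bottom of the top.

B is a four-legged stool. The seat is 321×358 mm, 33 mm thick, top at z = 433 mm. It stands on four round legs, each 32 mm in diameter, from z = 0 to the seat underside, each leg's axis is inset half a diameter from the nearest pair of seat edges (so the leg's bounding box is flush with the corner).

Four stools sit around the table at the −y, +y, −x, +x sides.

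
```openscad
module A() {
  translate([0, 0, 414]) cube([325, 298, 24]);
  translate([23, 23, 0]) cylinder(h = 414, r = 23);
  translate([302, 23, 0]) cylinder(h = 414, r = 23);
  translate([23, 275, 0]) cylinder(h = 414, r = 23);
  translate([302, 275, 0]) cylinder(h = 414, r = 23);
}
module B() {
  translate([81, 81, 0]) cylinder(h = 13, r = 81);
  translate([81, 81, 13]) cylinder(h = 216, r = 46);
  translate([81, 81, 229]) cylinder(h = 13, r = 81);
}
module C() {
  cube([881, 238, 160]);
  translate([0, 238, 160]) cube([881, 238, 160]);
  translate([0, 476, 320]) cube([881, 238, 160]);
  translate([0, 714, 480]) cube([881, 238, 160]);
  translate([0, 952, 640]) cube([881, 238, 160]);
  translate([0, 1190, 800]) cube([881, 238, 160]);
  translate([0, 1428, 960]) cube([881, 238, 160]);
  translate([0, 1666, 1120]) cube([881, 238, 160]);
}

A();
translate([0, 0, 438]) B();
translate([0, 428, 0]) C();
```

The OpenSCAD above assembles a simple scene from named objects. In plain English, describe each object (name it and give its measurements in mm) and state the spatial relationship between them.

A is a four-legged stool. The seat is a 325×298×24 mm slab whose top surface is at z = 438 mm; four round legs, each 46 mm in diameter, run from the floor (z = 0) to the underside of the seat, each leg's axis is inset half a diameter from the nearest pair of seat edges (so the leg's bounding box is flush with the corner).

B is a spool: two coaxial disc flanges of radius 81 mm and thickness 13 mm, joined by a core cylinder of radius 46 mm and height 216 mm. The lower flange rests on z = 0 and the three cylinders share a vertical axis.

C is a straight staircase of 8 solid steps. Each step is 881 mm wide (x), 238 mm deep (y, the going) and 160 mm tall (the rise). The first step rests on the floor; each subsequent step sits one going further in +y and one rise higher in +z, directly behind and above the previous step with no overlap.

The spool is on top of the stool. The staircase is on the floor beside the stool on its +y side.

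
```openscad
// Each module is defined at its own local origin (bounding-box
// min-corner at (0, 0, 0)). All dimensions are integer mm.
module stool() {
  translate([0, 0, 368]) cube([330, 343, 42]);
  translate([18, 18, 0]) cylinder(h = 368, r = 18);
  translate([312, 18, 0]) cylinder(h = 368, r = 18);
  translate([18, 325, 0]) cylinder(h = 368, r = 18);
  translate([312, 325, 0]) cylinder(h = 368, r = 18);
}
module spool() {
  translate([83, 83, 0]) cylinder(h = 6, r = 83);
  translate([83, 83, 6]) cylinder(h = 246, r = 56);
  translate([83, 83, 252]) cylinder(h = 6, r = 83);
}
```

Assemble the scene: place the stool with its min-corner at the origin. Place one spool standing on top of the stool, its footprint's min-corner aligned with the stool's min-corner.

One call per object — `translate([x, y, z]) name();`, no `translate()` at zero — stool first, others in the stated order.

stool();
translate([0, 0, 410]) spool();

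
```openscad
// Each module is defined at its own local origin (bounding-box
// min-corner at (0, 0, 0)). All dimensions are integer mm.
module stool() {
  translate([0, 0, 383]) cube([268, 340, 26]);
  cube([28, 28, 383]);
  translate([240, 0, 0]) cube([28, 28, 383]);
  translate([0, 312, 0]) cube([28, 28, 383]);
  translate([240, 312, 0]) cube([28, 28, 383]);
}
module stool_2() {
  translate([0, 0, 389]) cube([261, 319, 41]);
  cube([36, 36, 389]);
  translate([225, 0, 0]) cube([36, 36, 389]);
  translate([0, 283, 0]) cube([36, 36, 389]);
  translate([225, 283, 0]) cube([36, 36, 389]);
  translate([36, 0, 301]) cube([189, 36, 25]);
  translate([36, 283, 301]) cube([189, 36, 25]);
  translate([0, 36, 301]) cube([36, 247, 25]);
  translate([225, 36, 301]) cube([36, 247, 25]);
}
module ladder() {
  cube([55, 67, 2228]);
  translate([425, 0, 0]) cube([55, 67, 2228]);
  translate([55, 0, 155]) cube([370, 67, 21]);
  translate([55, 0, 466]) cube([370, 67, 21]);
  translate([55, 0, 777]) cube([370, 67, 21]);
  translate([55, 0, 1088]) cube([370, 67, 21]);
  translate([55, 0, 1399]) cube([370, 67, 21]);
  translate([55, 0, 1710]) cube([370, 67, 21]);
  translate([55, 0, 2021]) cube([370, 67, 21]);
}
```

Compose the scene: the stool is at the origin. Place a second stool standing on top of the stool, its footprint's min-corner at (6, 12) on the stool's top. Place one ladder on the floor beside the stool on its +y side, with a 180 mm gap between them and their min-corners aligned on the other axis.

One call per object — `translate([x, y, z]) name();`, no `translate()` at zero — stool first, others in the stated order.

stool();
translate([6, 12, 409]) stool_2();
translate([0, 520, 0]) ladder();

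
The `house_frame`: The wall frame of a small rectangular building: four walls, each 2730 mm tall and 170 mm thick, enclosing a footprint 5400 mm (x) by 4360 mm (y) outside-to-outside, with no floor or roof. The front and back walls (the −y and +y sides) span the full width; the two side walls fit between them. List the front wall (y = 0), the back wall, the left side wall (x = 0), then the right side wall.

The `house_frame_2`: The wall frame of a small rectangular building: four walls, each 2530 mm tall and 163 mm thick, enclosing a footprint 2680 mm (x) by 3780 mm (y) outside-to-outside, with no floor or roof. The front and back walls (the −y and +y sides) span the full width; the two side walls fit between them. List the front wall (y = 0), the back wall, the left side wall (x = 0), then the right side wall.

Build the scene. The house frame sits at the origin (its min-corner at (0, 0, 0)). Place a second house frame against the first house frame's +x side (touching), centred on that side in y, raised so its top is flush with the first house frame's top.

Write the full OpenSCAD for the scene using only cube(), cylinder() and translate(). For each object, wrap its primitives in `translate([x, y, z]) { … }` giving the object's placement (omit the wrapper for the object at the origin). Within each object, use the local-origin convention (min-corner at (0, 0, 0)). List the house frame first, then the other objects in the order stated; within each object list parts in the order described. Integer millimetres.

cube([5400, 170, 2730]);
translate([0, 4190, 0]) cube([5400, 170, 2730]);
translate([0, 170, 0]) cube([170, 4020, 2730]);
translate([5230, 170, 0]) cube([170, 4020, 2730]);
translate([5400, 290, 200]) {
  cube([2680, 163, 2530]);
  translate([0, 3617, 0]) cube([2680, 163, 2530]);
  translate([0, 163, 0]) cube([163, 3454, 2530]);
  translate([2517, 163, 0]) cube([163, 3454, 2530]);
}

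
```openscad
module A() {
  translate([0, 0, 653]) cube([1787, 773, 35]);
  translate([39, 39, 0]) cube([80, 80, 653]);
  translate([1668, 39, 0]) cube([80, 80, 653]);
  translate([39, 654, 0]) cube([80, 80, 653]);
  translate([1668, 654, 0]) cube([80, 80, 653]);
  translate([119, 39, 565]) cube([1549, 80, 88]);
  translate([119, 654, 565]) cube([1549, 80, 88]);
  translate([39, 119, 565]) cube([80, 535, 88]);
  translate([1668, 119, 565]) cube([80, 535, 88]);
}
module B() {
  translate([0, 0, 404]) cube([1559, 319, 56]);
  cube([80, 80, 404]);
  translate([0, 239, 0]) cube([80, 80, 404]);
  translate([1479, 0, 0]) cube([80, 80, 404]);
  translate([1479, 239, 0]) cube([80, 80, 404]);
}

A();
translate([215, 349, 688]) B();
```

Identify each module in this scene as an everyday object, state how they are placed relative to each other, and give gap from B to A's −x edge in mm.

A is a table. B is a bench. The bench is on top of the table. The gap from the bench to the table's −x edge is 215 mm.

The bench's min-x is at 215; the table's min-x is 0; gap = 215 mm.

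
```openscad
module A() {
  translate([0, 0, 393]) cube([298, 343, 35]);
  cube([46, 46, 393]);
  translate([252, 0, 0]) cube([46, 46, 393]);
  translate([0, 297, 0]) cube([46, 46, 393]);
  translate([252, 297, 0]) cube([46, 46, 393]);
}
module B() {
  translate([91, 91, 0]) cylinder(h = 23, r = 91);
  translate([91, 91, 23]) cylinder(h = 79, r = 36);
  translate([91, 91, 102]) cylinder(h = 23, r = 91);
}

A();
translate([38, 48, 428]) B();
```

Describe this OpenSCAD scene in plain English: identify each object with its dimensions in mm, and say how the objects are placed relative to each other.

A is a four-legged stool. The seat is 298×343 mm, 35 mm thick, top at z = 428 mm. It stands on four square legs, each 46×46 mm in cross-section, from z = 0 to the seat underside, each flush with a corner of the seat.

B is a spool: two coaxial disc flanges of radius 91 mm and thickness 23 mm, joined by a core cylinder of radius 36 mm and height 79 mm. The lower flange rests on z = 0 and the three cylinders share a vertical axis.

The spool is on top of the stool.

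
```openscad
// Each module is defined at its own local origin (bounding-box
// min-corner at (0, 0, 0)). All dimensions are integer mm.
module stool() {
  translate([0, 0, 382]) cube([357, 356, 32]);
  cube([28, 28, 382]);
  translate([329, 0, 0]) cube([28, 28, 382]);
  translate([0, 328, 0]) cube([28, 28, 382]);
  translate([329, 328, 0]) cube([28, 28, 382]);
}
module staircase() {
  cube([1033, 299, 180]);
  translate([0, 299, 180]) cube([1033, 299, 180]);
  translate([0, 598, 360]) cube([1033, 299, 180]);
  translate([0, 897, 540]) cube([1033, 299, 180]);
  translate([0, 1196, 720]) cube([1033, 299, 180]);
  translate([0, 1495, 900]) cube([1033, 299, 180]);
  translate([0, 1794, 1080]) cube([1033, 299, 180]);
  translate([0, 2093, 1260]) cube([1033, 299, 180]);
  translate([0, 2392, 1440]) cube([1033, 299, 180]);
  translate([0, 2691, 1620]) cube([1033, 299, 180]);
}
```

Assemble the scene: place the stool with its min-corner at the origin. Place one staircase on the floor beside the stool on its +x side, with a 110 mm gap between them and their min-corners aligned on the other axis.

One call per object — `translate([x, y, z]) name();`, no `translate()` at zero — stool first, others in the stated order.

stool();
translate([467, 0, 0]) staircase();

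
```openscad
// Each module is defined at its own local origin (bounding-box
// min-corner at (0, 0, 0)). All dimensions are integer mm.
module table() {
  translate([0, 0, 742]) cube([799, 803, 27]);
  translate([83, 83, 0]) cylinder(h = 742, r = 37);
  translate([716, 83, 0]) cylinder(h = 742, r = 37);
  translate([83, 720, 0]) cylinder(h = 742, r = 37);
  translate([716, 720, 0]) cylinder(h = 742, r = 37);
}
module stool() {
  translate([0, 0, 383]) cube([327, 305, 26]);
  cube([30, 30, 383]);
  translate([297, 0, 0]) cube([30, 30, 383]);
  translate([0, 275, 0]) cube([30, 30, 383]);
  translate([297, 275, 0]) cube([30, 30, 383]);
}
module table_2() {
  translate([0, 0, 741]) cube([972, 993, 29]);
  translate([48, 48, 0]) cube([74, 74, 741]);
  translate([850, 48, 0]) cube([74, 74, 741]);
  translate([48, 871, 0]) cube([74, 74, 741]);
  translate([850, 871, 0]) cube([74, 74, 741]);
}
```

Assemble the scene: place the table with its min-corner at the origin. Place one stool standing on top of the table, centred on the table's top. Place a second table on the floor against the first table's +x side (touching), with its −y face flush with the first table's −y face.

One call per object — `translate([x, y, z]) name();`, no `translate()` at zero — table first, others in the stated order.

table();
translate([236, 249, 769]) stool();
translate([799, 0, 0]) table_2();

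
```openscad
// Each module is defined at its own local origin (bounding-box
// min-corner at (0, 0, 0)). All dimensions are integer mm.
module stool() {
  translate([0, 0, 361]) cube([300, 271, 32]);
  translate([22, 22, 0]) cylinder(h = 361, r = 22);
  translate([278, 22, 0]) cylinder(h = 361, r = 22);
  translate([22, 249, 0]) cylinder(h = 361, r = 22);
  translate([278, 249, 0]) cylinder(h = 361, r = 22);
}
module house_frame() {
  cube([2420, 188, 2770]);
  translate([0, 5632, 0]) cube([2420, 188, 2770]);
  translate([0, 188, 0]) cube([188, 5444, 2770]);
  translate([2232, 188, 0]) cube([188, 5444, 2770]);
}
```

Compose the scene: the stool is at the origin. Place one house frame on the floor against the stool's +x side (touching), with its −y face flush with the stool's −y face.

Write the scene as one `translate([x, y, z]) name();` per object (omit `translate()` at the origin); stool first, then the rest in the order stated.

stool();
translate([300, 0, 0]) house_frame();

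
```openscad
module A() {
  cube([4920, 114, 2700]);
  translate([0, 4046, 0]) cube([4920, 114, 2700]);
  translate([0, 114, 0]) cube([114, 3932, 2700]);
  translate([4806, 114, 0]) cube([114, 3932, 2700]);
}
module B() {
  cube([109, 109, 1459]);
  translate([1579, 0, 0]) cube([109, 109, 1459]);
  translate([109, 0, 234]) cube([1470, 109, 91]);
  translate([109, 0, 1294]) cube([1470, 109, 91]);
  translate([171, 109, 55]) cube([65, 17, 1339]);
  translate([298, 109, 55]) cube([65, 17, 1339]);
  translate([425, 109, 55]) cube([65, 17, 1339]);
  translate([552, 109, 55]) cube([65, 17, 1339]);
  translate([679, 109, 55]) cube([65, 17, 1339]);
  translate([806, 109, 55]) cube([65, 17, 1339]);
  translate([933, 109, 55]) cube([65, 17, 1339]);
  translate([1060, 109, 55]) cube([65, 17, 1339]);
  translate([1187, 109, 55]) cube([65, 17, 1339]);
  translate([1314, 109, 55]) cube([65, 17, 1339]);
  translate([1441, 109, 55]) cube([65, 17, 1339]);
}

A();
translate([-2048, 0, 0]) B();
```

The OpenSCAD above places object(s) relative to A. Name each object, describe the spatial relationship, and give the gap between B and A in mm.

A is a house frame. B is a fence section. The fence section is on the floor beside the house frame on its −x side. The gap between the fence section and the house frame is 360 mm.

The fence section's nearest face is 360 mm from the house frame's −x face.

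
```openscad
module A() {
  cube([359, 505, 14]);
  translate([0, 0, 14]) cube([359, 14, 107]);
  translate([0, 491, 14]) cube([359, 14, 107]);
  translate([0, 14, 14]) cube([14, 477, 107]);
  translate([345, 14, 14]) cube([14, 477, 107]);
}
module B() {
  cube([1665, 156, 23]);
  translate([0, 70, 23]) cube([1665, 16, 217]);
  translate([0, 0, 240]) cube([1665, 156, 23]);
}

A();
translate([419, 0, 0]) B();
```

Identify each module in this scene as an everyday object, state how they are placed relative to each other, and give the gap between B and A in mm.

A is an open box. B is an I-beam. The I-beam is on the floor beside the open box on its +x side. The gap between the I-beam and the open box is 60 mm.

The I-beam's nearest face is 60 mm from the open box's +x face.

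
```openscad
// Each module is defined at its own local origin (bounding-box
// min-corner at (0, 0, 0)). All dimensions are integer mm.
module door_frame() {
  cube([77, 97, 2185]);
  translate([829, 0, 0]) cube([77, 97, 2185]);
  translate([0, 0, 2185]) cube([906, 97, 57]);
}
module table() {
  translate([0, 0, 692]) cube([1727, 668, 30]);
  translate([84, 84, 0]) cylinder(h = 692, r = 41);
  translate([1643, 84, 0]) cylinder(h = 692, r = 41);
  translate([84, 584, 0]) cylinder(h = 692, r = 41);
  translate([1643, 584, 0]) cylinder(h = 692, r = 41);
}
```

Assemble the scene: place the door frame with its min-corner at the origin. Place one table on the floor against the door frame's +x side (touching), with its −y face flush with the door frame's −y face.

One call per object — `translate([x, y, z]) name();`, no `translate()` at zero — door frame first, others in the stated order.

door_frame();
translate([906, 0, 0]) table();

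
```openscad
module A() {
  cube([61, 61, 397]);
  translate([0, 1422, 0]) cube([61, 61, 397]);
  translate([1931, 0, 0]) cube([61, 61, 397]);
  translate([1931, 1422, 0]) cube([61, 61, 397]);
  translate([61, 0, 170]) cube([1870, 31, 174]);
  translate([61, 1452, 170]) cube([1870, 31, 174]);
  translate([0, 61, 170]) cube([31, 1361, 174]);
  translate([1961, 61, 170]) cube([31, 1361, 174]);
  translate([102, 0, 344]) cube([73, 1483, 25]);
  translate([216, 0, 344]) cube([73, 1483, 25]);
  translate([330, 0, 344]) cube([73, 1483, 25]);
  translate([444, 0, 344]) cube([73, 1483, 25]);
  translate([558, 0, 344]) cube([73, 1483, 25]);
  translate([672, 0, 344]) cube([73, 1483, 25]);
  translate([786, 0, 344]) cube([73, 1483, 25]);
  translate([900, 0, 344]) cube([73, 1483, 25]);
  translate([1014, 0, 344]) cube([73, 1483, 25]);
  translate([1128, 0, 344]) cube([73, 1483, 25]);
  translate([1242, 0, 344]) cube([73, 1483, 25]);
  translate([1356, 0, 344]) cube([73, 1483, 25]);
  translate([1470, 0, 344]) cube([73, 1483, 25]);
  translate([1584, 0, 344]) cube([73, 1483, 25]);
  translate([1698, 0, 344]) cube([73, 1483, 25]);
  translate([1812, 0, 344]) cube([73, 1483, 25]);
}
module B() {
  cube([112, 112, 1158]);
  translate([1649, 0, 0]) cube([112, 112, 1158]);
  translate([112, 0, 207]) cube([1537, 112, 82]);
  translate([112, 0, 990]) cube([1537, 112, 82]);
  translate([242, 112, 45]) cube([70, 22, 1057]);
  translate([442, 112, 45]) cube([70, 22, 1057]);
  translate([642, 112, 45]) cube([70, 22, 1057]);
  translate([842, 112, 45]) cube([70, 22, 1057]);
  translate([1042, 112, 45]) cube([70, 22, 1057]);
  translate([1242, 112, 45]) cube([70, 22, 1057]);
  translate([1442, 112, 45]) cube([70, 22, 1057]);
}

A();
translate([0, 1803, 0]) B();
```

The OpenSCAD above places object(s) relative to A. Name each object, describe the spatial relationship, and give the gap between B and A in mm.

The fence section's nearest face is 320 mm from the bed frame's +y face.

A is a bed frame. B is a fence section. The fence section is on the floor beside the bed frame on its +y side. The gap between the fence section and the bed frame is 320 mm.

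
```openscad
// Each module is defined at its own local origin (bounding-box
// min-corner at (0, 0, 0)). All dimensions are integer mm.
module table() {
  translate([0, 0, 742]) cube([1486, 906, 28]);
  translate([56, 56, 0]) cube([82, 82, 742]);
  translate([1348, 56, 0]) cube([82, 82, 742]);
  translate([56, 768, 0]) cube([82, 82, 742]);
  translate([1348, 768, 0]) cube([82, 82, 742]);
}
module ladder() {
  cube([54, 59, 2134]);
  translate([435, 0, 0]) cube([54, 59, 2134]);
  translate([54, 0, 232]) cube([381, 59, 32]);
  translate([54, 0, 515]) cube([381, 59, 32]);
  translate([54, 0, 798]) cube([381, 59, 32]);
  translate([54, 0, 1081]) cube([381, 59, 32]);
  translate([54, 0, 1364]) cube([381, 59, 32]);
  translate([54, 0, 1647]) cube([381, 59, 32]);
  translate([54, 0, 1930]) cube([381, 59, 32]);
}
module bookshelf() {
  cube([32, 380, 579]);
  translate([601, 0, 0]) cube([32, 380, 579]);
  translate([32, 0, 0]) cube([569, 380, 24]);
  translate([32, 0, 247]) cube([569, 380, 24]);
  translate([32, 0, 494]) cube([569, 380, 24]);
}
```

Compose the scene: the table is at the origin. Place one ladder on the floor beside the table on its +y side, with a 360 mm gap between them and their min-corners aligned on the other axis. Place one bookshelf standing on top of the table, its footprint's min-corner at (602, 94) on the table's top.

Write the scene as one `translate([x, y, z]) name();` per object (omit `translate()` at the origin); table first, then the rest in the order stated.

table();
translate([0, 1266, 0]) ladder();
translate([602, 94, 770]) bookshelf();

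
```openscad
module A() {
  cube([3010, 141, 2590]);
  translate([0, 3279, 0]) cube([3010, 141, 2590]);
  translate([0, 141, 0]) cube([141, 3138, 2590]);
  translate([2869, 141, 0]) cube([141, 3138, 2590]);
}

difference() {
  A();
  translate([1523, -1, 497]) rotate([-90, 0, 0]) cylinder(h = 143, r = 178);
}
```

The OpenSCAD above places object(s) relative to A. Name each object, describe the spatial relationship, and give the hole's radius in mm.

A is a house frame. The house frame has a circular hole through its front wall. The hole's radius is 178 mm.

The subtracted cylinder has r = 178 mm.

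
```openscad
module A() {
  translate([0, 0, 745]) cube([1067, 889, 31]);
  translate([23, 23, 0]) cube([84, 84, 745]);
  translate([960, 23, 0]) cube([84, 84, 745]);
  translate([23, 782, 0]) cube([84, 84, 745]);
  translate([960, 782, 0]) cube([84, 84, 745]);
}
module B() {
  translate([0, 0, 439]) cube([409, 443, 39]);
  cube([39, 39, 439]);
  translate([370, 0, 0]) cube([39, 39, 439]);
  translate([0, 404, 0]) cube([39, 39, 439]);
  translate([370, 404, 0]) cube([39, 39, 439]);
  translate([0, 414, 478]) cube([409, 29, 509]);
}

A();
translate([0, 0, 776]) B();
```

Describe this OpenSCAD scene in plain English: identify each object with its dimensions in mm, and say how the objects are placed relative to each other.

A is a table: top 1067 mm (x) × 889 mm (y), 31 mm thick, upper face at z = 776 mm, on four 84×84 mm square legs, each inset 23 mm from the nearest pair of top edges, running from z = 0 to the bottom of the top.

B is a chair. The seat is a 409×443×39 mm slab with its top at z = 478 mm, on four 39×39 mm corner legs (flush with the seat edges, standing on z = 0). A flat backrest 29 mm thick, 509 mm tall, spans the full seat width and rises from the seat top along its +y edge, rear face flush with the rear of the seat.

The chair is on top of the table.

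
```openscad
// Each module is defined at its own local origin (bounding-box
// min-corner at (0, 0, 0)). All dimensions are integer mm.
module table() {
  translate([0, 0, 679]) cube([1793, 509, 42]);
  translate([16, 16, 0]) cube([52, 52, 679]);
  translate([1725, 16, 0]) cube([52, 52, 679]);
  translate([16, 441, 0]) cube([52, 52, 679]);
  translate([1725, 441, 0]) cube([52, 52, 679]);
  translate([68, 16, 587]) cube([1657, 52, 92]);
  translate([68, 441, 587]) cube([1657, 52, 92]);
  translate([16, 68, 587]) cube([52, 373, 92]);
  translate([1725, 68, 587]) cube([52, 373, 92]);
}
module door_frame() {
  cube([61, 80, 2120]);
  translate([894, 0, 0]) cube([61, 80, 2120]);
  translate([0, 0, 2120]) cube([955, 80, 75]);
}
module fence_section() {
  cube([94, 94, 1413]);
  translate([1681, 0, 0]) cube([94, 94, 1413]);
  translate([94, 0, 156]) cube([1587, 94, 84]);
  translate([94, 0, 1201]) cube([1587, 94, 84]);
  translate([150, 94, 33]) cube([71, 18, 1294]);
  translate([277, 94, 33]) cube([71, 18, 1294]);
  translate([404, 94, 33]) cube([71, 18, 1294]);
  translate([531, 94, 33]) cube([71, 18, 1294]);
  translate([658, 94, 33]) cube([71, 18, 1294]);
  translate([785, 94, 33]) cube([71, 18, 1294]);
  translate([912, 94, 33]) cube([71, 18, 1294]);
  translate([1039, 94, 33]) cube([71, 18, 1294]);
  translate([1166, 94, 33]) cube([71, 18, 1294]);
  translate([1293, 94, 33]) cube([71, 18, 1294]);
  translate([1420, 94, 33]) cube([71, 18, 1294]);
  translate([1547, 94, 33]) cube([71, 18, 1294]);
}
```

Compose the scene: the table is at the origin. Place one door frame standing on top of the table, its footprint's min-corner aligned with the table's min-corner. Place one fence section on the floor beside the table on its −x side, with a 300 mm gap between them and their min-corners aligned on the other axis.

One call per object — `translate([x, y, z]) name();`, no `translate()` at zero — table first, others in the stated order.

table();
translate([0, 0, 721]) door_frame();
translate([-2075, 0, 0]) fence_section();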